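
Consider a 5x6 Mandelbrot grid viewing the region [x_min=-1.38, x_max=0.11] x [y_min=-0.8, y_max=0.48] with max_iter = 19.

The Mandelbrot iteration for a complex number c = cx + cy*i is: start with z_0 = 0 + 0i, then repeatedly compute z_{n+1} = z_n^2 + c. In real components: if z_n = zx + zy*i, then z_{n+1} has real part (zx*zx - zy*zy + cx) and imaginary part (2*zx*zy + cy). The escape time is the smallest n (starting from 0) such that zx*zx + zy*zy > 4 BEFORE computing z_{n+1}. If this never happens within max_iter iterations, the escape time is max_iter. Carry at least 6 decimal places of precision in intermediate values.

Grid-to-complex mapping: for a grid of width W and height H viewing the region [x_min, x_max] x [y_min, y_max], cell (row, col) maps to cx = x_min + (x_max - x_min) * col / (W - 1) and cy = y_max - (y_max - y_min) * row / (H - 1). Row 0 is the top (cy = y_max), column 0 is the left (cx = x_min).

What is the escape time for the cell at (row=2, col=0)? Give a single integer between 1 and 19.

Answer: 19

Derivation:
z_0 = 0 + 0i, c = -1.3800 + -0.0320i
Iter 1: z = -1.3800 + -0.0320i, |z|^2 = 1.9054
Iter 2: z = 0.5234 + 0.0563i, |z|^2 = 0.2771
Iter 3: z = -1.1092 + 0.0270i, |z|^2 = 1.2312
Iter 4: z = -0.1503 + -0.0918i, |z|^2 = 0.0310
Iter 5: z = -1.3658 + -0.0044i, |z|^2 = 1.8655
Iter 6: z = 0.4855 + -0.0200i, |z|^2 = 0.2361
Iter 7: z = -1.1447 + -0.0514i, |z|^2 = 1.3130
Iter 8: z = -0.0723 + 0.0856i, |z|^2 = 0.0126
Iter 9: z = -1.3821 + -0.0444i, |z|^2 = 1.9122
Iter 10: z = 0.5282 + 0.0907i, |z|^2 = 0.2873
Iter 11: z = -1.1092 + 0.0638i, |z|^2 = 1.2344
Iter 12: z = -0.1538 + -0.1736i, |z|^2 = 0.0538
Iter 13: z = -1.3865 + 0.0214i, |z|^2 = 1.9228
Iter 14: z = 0.5419 + -0.0913i, |z|^2 = 0.3019
Iter 15: z = -1.0947 + -0.1309i, |z|^2 = 1.2155
Iter 16: z = -0.1987 + 0.2546i, |z|^2 = 0.1043
Iter 17: z = -1.4053 + -0.1332i, |z|^2 = 1.9927
Iter 18: z = 0.5772 + 0.3424i, |z|^2 = 0.4504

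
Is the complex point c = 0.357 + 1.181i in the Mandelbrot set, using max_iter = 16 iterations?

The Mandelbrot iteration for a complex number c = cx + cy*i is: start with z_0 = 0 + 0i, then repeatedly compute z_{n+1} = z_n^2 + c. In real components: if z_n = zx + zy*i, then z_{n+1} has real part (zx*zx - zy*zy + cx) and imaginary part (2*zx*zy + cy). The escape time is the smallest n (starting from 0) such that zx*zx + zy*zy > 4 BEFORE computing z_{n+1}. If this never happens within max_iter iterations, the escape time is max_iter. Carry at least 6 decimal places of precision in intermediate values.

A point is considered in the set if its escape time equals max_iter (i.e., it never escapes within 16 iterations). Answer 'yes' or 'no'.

z_0 = 0 + 0i, c = 0.3570 + 1.1810i
Iter 1: z = 0.3570 + 1.1810i, |z|^2 = 1.5222
Iter 2: z = -0.9103 + 2.0242i, |z|^2 = 4.9262
Escaped at iteration 2

Answer: no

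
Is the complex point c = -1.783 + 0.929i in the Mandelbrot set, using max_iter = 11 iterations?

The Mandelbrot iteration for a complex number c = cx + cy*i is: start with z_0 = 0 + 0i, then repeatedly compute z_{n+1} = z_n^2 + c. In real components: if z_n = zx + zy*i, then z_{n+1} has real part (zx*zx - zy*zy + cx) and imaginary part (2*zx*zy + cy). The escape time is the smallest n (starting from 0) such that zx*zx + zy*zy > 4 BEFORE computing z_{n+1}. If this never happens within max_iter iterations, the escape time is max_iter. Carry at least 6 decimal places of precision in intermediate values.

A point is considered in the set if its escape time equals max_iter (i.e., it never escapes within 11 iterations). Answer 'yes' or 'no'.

z_0 = 0 + 0i, c = -1.7830 + 0.9290i
Iter 1: z = -1.7830 + 0.9290i, |z|^2 = 4.0421
Escaped at iteration 1

Answer: no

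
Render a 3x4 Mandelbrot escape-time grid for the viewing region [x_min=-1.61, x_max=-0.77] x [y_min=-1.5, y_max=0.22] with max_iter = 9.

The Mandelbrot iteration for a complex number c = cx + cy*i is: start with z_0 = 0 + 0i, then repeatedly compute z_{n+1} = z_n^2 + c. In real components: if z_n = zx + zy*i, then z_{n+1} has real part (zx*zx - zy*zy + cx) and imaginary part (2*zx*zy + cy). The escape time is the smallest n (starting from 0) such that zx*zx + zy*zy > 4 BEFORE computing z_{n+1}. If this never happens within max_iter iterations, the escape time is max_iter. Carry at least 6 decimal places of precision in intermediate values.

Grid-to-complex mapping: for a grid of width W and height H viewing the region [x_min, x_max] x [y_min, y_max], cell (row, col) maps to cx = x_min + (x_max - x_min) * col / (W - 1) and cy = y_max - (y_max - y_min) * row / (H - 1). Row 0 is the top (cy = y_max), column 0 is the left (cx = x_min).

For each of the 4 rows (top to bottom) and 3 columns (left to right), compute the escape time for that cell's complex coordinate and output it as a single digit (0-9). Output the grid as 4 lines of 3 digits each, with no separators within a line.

Answer: 599
499
234
122

Derivation:
(row=0, col=0): c = -1.6100 + 0.2200i → escape time 5
(row=0, col=1): c = -1.1900 + 0.2200i → escape time 9
(row=0, col=2): c = -0.7700 + 0.2200i → escape time 9
(row=1, col=0): c = -1.6100 + -0.3533i → escape time 4
(row=1, col=1): c = -1.1900 + -0.3533i → escape time 9
(row=1, col=2): c = -0.7700 + -0.3533i → escape time 9
(row=2, col=0): c = -1.6100 + -0.9267i → escape time 2
(row=2, col=1): c = -1.1900 + -0.9267i → escape time 3
(row=2, col=2): c = -0.7700 + -0.9267i → escape time 4
(row=3, col=0): c = -1.6100 + -1.5000i → escape time 1
(row=3, col=1): c = -1.1900 + -1.5000i → escape time 2
(row=3, col=2): c = -0.7700 + -1.5000i → escape time 2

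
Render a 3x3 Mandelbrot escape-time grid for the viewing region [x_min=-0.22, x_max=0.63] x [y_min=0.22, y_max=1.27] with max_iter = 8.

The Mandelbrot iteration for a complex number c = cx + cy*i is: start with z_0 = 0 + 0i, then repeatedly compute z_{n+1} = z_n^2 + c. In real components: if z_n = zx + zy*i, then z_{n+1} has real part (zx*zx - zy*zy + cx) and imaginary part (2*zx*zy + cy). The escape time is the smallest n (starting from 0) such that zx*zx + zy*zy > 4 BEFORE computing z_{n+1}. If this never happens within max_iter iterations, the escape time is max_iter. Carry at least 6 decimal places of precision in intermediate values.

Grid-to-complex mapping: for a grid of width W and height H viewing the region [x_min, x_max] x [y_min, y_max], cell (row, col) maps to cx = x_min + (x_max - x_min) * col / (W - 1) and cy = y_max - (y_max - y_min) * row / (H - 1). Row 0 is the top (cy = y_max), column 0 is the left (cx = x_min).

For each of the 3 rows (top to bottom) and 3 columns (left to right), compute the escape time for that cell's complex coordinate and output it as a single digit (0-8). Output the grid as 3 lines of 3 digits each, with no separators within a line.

(row=0, col=0): c = -0.2200 + 1.2700i → escape time 3
(row=0, col=1): c = 0.2050 + 1.2700i → escape time 2
(row=0, col=2): c = 0.6300 + 1.2700i → escape time 2
(row=1, col=0): c = -0.2200 + 0.7450i → escape time 8
(row=1, col=1): c = 0.2050 + 0.7450i → escape time 6
(row=1, col=2): c = 0.6300 + 0.7450i → escape time 3
(row=2, col=0): c = -0.2200 + 0.2200i → escape time 8
(row=2, col=1): c = 0.2050 + 0.2200i → escape time 8
(row=2, col=2): c = 0.6300 + 0.2200i → escape time 4

Answer: 322
863
884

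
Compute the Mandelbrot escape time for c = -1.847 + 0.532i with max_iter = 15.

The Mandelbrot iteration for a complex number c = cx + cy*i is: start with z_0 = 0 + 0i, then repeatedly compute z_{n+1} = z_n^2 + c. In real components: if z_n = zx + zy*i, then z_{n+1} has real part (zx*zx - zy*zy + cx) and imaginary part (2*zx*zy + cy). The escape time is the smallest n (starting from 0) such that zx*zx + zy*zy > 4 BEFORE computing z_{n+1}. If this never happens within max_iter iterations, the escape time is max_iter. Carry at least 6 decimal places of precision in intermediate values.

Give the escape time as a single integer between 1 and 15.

Answer: 3

Derivation:
z_0 = 0 + 0i, c = -1.8470 + 0.5320i
Iter 1: z = -1.8470 + 0.5320i, |z|^2 = 3.6944
Iter 2: z = 1.2814 + -1.4332i, |z|^2 = 3.6960
Iter 3: z = -2.2591 + -3.1410i, |z|^2 = 14.9695
Escaped at iteration 3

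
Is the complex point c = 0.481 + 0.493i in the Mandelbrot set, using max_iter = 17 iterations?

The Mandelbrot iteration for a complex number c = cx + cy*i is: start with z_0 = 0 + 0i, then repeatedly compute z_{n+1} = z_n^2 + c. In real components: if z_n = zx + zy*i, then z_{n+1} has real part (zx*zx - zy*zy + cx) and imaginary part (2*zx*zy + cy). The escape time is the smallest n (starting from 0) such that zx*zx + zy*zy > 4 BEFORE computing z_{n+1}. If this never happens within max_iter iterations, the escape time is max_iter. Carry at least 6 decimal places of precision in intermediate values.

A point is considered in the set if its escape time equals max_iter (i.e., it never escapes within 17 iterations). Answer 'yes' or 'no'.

Answer: no

Derivation:
z_0 = 0 + 0i, c = 0.4810 + 0.4930i
Iter 1: z = 0.4810 + 0.4930i, |z|^2 = 0.4744
Iter 2: z = 0.4693 + 0.9673i, |z|^2 = 1.1559
Iter 3: z = -0.2343 + 1.4009i, |z|^2 = 2.0174
Iter 4: z = -1.4266 + -0.1636i, |z|^2 = 2.0619
Iter 5: z = 2.4894 + 0.9598i, |z|^2 = 7.1184
Escaped at iteration 5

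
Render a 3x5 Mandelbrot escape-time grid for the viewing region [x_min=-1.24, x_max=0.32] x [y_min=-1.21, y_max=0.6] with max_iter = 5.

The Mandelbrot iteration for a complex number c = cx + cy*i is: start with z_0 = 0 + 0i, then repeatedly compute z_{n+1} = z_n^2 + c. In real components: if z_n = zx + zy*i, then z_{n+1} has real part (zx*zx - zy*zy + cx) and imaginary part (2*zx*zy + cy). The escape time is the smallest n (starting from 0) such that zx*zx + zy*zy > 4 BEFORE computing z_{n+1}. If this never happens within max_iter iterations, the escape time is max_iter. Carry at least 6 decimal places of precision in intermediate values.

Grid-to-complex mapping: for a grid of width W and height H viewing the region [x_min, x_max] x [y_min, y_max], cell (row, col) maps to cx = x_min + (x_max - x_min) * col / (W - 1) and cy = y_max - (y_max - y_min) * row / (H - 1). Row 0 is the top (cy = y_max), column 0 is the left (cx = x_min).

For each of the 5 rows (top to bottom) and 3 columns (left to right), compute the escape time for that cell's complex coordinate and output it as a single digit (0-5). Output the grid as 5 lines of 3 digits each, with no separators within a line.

Answer: 355
555
555
355
232

Derivation:
(row=0, col=0): c = -1.2400 + 0.6000i → escape time 3
(row=0, col=1): c = -0.4600 + 0.6000i → escape time 5
(row=0, col=2): c = 0.3200 + 0.6000i → escape time 5
(row=1, col=0): c = -1.2400 + 0.1475i → escape time 5
(row=1, col=1): c = -0.4600 + 0.1475i → escape time 5
(row=1, col=2): c = 0.3200 + 0.1475i → escape time 5
(row=2, col=0): c = -1.2400 + -0.3050i → escape time 5
(row=2, col=1): c = -0.4600 + -0.3050i → escape time 5
(row=2, col=2): c = 0.3200 + -0.3050i → escape time 5
(row=3, col=0): c = -1.2400 + -0.7575i → escape time 3
(row=3, col=1): c = -0.4600 + -0.7575i → escape time 5
(row=3, col=2): c = 0.3200 + -0.7575i → escape time 5
(row=4, col=0): c = -1.2400 + -1.2100i → escape time 2
(row=4, col=1): c = -0.4600 + -1.2100i → escape time 3
(row=4, col=2): c = 0.3200 + -1.2100i → escape time 2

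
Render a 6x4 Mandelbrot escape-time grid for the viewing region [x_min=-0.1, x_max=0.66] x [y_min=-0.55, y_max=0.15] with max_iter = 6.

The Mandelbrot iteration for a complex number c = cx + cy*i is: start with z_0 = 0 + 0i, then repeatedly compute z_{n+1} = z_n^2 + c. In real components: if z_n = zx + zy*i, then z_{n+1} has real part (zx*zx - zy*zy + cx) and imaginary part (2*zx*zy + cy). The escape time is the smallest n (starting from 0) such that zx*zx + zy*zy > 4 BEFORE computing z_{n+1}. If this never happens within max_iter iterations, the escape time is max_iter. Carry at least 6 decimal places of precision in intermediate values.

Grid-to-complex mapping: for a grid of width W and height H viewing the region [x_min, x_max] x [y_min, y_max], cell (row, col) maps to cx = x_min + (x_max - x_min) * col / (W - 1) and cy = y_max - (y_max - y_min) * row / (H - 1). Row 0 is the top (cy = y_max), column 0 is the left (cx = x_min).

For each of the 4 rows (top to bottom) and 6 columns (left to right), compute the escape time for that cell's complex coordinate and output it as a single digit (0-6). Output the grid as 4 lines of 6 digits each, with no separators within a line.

Answer: 666654
666654
666653
666643

Derivation:
(row=0, col=0): c = -0.1000 + 0.1500i → escape time 6
(row=0, col=1): c = 0.0520 + 0.1500i → escape time 6
(row=0, col=2): c = 0.2040 + 0.1500i → escape time 6
(row=0, col=3): c = 0.3560 + 0.1500i → escape time 6
(row=0, col=4): c = 0.5080 + 0.1500i → escape time 5
(row=0, col=5): c = 0.6600 + 0.1500i → escape time 4
(row=1, col=0): c = -0.1000 + -0.0833i → escape time 6
(row=1, col=1): c = 0.0520 + -0.0833i → escape time 6
(row=1, col=2): c = 0.2040 + -0.0833i → escape time 6
(row=1, col=3): c = 0.3560 + -0.0833i → escape time 6
(row=1, col=4): c = 0.5080 + -0.0833i → escape time 5
(row=1, col=5): c = 0.6600 + -0.0833i → escape time 4
(row=2, col=0): c = -0.1000 + -0.3167i → escape time 6
(row=2, col=1): c = 0.0520 + -0.3167i → escape time 6
(row=2, col=2): c = 0.2040 + -0.3167i → escape time 6
(row=2, col=3): c = 0.3560 + -0.3167i → escape time 6
(row=2, col=4): c = 0.5080 + -0.3167i → escape time 5
(row=2, col=5): c = 0.6600 + -0.3167i → escape time 3
(row=3, col=0): c = -0.1000 + -0.5500i → escape time 6
(row=3, col=1): c = 0.0520 + -0.5500i → escape time 6
(row=3, col=2): c = 0.2040 + -0.5500i → escape time 6
(row=3, col=3): c = 0.3560 + -0.5500i → escape time 6
(row=3, col=4): c = 0.5080 + -0.5500i → escape time 4
(row=3, col=5): c = 0.6600 + -0.5500i → escape time 3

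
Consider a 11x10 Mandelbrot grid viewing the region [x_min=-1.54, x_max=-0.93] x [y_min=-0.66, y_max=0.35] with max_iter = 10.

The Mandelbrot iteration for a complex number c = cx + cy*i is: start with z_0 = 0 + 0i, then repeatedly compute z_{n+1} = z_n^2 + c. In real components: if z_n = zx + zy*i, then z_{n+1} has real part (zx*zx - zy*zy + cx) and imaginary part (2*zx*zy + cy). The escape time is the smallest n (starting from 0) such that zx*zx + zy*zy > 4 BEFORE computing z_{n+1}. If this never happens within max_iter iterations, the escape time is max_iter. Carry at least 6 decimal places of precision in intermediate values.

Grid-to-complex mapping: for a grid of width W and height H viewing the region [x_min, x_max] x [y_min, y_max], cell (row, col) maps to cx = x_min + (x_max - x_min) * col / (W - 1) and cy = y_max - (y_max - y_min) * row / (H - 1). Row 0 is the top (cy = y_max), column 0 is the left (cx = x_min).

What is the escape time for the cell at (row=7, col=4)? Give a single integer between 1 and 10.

z_0 = 0 + 0i, c = -1.2960 + -0.4356i
Iter 1: z = -1.2960 + -0.4356i, |z|^2 = 1.8693
Iter 2: z = 0.1939 + 0.6934i, |z|^2 = 0.5184
Iter 3: z = -1.7392 + -0.1666i, |z|^2 = 3.0526
Iter 4: z = 1.7011 + 0.1441i, |z|^2 = 2.9144
Iter 5: z = 1.5769 + 0.0547i, |z|^2 = 2.4896
Iter 6: z = 1.1877 + -0.2631i, |z|^2 = 1.4797
Iter 7: z = 0.0453 + -1.0604i, |z|^2 = 1.1265
Iter 8: z = -2.4184 + -0.5317i, |z|^2 = 6.1315
Escaped at iteration 8

Answer: 8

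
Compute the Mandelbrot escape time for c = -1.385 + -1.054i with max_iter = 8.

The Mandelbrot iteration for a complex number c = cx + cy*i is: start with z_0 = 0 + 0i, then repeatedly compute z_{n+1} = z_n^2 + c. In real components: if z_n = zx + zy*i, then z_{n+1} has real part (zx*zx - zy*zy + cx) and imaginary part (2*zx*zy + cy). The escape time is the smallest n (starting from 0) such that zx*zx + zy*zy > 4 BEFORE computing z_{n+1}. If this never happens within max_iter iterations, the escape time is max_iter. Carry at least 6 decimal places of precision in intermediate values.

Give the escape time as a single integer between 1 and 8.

z_0 = 0 + 0i, c = -1.3850 + -1.0540i
Iter 1: z = -1.3850 + -1.0540i, |z|^2 = 3.0291
Iter 2: z = -0.5777 + 1.8656i, |z|^2 = 3.8141
Iter 3: z = -4.5317 + -3.2095i, |z|^2 = 30.8366
Escaped at iteration 3

Answer: 3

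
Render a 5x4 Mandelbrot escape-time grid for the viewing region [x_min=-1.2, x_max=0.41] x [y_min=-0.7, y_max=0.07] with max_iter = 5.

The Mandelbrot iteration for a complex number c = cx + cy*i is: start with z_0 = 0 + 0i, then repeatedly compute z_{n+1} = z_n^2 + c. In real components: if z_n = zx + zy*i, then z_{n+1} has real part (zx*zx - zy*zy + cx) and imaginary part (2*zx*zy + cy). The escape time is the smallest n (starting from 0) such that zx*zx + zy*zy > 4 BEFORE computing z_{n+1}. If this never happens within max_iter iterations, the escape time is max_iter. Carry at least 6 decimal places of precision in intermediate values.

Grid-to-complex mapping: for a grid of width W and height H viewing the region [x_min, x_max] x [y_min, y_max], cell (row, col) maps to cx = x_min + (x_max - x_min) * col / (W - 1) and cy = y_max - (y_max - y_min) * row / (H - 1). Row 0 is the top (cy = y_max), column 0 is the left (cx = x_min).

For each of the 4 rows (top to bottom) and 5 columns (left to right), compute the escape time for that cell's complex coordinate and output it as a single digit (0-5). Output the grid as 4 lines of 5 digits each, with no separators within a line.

Answer: 55555
55555
55555
34555

Derivation:
(row=0, col=0): c = -1.2000 + 0.0700i → escape time 5
(row=0, col=1): c = -0.7975 + 0.0700i → escape time 5
(row=0, col=2): c = -0.3950 + 0.0700i → escape time 5
(row=0, col=3): c = 0.0075 + 0.0700i → escape time 5
(row=0, col=4): c = 0.4100 + 0.0700i → escape time 5
(row=1, col=0): c = -1.2000 + -0.1867i → escape time 5
(row=1, col=1): c = -0.7975 + -0.1867i → escape time 5
(row=1, col=2): c = -0.3950 + -0.1867i → escape time 5
(row=1, col=3): c = 0.0075 + -0.1867i → escape time 5
(row=1, col=4): c = 0.4100 + -0.1867i → escape time 5
(row=2, col=0): c = -1.2000 + -0.4433i → escape time 5
(row=2, col=1): c = -0.7975 + -0.4433i → escape time 5
(row=2, col=2): c = -0.3950 + -0.4433i → escape time 5
(row=2, col=3): c = 0.0075 + -0.4433i → escape time 5
(row=2, col=4): c = 0.4100 + -0.4433i → escape time 5
(row=3, col=0): c = -1.2000 + -0.7000i → escape time 3
(row=3, col=1): c = -0.7975 + -0.7000i → escape time 4
(row=3, col=2): c = -0.3950 + -0.7000i → escape time 5
(row=3, col=3): c = 0.0075 + -0.7000i → escape time 5
(row=3, col=4): c = 0.4100 + -0.7000i → escape time 5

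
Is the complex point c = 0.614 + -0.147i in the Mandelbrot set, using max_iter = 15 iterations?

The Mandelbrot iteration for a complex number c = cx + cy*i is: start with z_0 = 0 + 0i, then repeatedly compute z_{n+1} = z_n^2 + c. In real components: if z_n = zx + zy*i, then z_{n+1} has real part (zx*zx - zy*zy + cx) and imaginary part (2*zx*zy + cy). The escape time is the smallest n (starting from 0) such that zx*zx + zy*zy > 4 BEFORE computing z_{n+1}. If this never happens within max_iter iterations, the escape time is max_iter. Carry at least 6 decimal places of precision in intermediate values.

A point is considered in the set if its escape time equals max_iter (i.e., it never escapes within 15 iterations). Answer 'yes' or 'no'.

z_0 = 0 + 0i, c = 0.6140 + -0.1470i
Iter 1: z = 0.6140 + -0.1470i, |z|^2 = 0.3986
Iter 2: z = 0.9694 + -0.3275i, |z|^2 = 1.0470
Iter 3: z = 1.4464 + -0.7820i, |z|^2 = 2.7037
Iter 4: z = 2.0947 + -2.4092i, |z|^2 = 10.1920
Escaped at iteration 4

Answer: no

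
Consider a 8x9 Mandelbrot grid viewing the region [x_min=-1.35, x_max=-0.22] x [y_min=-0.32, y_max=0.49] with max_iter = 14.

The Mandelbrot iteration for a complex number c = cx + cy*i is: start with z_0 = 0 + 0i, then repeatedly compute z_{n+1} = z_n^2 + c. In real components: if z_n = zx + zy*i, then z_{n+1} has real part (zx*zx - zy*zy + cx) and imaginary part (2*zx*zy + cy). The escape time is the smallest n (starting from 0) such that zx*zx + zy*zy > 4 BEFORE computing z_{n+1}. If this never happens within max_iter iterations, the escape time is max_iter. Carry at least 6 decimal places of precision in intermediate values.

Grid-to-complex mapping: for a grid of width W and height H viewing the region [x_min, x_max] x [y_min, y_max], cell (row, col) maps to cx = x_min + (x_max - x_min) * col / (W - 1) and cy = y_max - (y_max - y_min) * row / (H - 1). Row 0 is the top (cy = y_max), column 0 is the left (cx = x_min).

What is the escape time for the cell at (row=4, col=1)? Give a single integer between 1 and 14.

Answer: 14

Derivation:
z_0 = 0 + 0i, c = -1.1886 + 0.0850i
Iter 1: z = -1.1886 + 0.0850i, |z|^2 = 1.4199
Iter 2: z = 0.2169 + -0.1171i, |z|^2 = 0.0608
Iter 3: z = -1.1552 + 0.0342i, |z|^2 = 1.3357
Iter 4: z = 0.1448 + 0.0059i, |z|^2 = 0.0210
Iter 5: z = -1.1676 + 0.0867i, |z|^2 = 1.3709
Iter 6: z = 0.1673 + -0.1175i, |z|^2 = 0.0418
Iter 7: z = -1.1744 + 0.0457i, |z|^2 = 1.3813
Iter 8: z = 0.1885 + -0.0223i, |z|^2 = 0.0360
Iter 9: z = -1.1535 + 0.0766i, |z|^2 = 1.3365
Iter 10: z = 0.1362 + -0.0917i, |z|^2 = 0.0270
Iter 11: z = -1.1784 + 0.0600i, |z|^2 = 1.3923
Iter 12: z = 0.1965 + -0.0565i, |z|^2 = 0.0418
Iter 13: z = -1.1531 + 0.0628i, |z|^2 = 1.3337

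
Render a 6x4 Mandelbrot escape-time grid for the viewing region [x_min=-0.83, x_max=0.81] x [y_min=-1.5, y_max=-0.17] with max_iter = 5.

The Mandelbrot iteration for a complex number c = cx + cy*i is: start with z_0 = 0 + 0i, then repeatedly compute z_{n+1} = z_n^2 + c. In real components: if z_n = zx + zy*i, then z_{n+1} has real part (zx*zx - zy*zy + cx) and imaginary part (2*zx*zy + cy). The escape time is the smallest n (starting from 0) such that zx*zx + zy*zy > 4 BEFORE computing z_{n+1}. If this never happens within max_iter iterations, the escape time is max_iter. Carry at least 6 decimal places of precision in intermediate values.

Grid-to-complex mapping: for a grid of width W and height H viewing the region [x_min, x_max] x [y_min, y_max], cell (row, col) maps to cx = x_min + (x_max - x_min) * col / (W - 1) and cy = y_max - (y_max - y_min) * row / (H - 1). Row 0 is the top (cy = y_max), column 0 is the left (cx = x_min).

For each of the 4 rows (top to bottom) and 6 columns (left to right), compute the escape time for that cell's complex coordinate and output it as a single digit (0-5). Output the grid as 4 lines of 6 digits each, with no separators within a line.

(row=0, col=0): c = -0.8300 + -0.1700i → escape time 5
(row=0, col=1): c = -0.5020 + -0.1700i → escape time 5
(row=0, col=2): c = -0.1740 + -0.1700i → escape time 5
(row=0, col=3): c = 0.1540 + -0.1700i → escape time 5
(row=0, col=4): c = 0.4820 + -0.1700i → escape time 5
(row=0, col=5): c = 0.8100 + -0.1700i → escape time 3
(row=1, col=0): c = -0.8300 + -0.6133i → escape time 5
(row=1, col=1): c = -0.5020 + -0.6133i → escape time 5
(row=1, col=2): c = -0.1740 + -0.6133i → escape time 5
(row=1, col=3): c = 0.1540 + -0.6133i → escape time 5
(row=1, col=4): c = 0.4820 + -0.6133i → escape time 4
(row=1, col=5): c = 0.8100 + -0.6133i → escape time 3
(row=2, col=0): c = -0.8300 + -1.0567i → escape time 3
(row=2, col=1): c = -0.5020 + -1.0567i → escape time 4
(row=2, col=2): c = -0.1740 + -1.0567i → escape time 5
(row=2, col=3): c = 0.1540 + -1.0567i → escape time 4
(row=2, col=4): c = 0.4820 + -1.0567i → escape time 2
(row=2, col=5): c = 0.8100 + -1.0567i → escape time 2
(row=3, col=0): c = -0.8300 + -1.5000i → escape time 2
(row=3, col=1): c = -0.5020 + -1.5000i → escape time 2
(row=3, col=2): c = -0.1740 + -1.5000i → escape time 2
(row=3, col=3): c = 0.1540 + -1.5000i → escape time 2
(row=3, col=4): c = 0.4820 + -1.5000i → escape time 2
(row=3, col=5): c = 0.8100 + -1.5000i → escape time 2

Answer: 555553
555543
345422
222222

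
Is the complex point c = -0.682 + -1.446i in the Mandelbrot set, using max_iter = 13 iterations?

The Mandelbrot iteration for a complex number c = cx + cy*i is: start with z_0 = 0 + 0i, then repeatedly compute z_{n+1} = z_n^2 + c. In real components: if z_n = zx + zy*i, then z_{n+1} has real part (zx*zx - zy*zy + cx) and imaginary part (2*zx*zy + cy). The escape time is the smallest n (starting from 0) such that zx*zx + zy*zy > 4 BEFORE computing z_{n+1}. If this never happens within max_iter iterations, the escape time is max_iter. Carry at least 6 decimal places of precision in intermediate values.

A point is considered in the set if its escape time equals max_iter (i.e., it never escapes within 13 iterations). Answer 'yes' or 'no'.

z_0 = 0 + 0i, c = -0.6820 + -1.4460i
Iter 1: z = -0.6820 + -1.4460i, |z|^2 = 2.5560
Iter 2: z = -2.3078 + 0.5263i, |z|^2 = 5.6029
Escaped at iteration 2

Answer: no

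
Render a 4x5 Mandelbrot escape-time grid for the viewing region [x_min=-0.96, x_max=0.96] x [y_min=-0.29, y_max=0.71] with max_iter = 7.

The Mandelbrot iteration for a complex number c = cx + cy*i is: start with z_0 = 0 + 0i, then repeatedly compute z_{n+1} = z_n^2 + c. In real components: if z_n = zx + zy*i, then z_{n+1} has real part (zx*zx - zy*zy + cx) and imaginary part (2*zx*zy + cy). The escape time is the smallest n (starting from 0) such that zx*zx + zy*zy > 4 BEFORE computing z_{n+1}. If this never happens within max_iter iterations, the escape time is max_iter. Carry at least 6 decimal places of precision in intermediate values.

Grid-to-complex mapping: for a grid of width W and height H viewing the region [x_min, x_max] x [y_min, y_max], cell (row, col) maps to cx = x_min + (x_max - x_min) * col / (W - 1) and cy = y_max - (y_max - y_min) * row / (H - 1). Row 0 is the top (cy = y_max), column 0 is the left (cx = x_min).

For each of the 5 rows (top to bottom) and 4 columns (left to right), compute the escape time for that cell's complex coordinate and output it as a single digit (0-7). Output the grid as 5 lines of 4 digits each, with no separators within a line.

(row=0, col=0): c = -0.9600 + 0.7100i → escape time 4
(row=0, col=1): c = -0.3200 + 0.7100i → escape time 7
(row=0, col=2): c = 0.3200 + 0.7100i → escape time 6
(row=0, col=3): c = 0.9600 + 0.7100i → escape time 2
(row=1, col=0): c = -0.9600 + 0.4600i → escape time 5
(row=1, col=1): c = -0.3200 + 0.4600i → escape time 7
(row=1, col=2): c = 0.3200 + 0.4600i → escape time 7
(row=1, col=3): c = 0.9600 + 0.4600i → escape time 2
(row=2, col=0): c = -0.9600 + 0.2100i → escape time 7
(row=2, col=1): c = -0.3200 + 0.2100i → escape time 7
(row=2, col=2): c = 0.3200 + 0.2100i → escape time 7
(row=2, col=3): c = 0.9600 + 0.2100i → escape time 3
(row=3, col=0): c = -0.9600 + -0.0400i → escape time 7
(row=3, col=1): c = -0.3200 + -0.0400i → escape time 7
(row=3, col=2): c = 0.3200 + -0.0400i → escape time 7
(row=3, col=3): c = 0.9600 + -0.0400i → escape time 3
(row=4, col=0): c = -0.9600 + -0.2900i → escape time 7
(row=4, col=1): c = -0.3200 + -0.2900i → escape time 7
(row=4, col=2): c = 0.3200 + -0.2900i → escape time 7
(row=4, col=3): c = 0.9600 + -0.2900i → escape time 3

Answer: 4762
5772
7773
7773
7773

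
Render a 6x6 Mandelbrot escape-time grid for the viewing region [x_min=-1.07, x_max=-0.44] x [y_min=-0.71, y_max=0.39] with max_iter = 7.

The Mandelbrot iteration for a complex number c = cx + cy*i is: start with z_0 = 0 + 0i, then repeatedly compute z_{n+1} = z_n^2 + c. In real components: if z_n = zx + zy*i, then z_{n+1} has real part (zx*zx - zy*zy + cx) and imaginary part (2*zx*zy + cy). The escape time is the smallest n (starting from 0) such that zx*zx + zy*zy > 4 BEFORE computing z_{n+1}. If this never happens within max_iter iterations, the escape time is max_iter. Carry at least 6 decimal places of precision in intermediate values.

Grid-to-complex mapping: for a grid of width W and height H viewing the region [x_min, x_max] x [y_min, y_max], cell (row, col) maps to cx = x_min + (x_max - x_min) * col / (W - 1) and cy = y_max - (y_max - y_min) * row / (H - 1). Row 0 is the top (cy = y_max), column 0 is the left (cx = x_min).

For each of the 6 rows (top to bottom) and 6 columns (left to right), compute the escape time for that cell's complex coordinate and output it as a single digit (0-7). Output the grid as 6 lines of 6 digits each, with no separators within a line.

Answer: 777777
777777
777777
777777
556777
344577

Derivation:
(row=0, col=0): c = -1.0700 + 0.3900i → escape time 7
(row=0, col=1): c = -0.9440 + 0.3900i → escape time 7
(row=0, col=2): c = -0.8180 + 0.3900i → escape time 7
(row=0, col=3): c = -0.6920 + 0.3900i → escape time 7
(row=0, col=4): c = -0.5660 + 0.3900i → escape time 7
(row=0, col=5): c = -0.4400 + 0.3900i → escape time 7
(row=1, col=0): c = -1.0700 + 0.1700i → escape time 7
(row=1, col=1): c = -0.9440 + 0.1700i → escape time 7
(row=1, col=2): c = -0.8180 + 0.1700i → escape time 7
(row=1, col=3): c = -0.6920 + 0.1700i → escape time 7
(row=1, col=4): c = -0.5660 + 0.1700i → escape time 7
(row=1, col=5): c = -0.4400 + 0.1700i → escape time 7
(row=2, col=0): c = -1.0700 + -0.0500i → escape time 7
(row=2, col=1): c = -0.9440 + -0.0500i → escape time 7
(row=2, col=2): c = -0.8180 + -0.0500i → escape time 7
(row=2, col=3): c = -0.6920 + -0.0500i → escape time 7
(row=2, col=4): c = -0.5660 + -0.0500i → escape time 7
(row=2, col=5): c = -0.4400 + -0.0500i → escape time 7
(row=3, col=0): c = -1.0700 + -0.2700i → escape time 7
(row=3, col=1): c = -0.9440 + -0.2700i → escape time 7
(row=3, col=2): c = -0.8180 + -0.2700i → escape time 7
(row=3, col=3): c = -0.6920 + -0.2700i → escape time 7
(row=3, col=4): c = -0.5660 + -0.2700i → escape time 7
(row=3, col=5): c = -0.4400 + -0.2700i → escape time 7
(row=4, col=0): c = -1.0700 + -0.4900i → escape time 5
(row=4, col=1): c = -0.9440 + -0.4900i → escape time 5
(row=4, col=2): c = -0.8180 + -0.4900i → escape time 6
(row=4, col=3): c = -0.6920 + -0.4900i → escape time 7
(row=4, col=4): c = -0.5660 + -0.4900i → escape time 7
(row=4, col=5): c = -0.4400 + -0.4900i → escape time 7
(row=5, col=0): c = -1.0700 + -0.7100i → escape time 3
(row=5, col=1): c = -0.9440 + -0.7100i → escape time 4
(row=5, col=2): c = -0.8180 + -0.7100i → escape time 4
(row=5, col=3): c = -0.6920 + -0.7100i → escape time 5
(row=5, col=4): c = -0.5660 + -0.7100i → escape time 7
(row=5, col=5): c = -0.4400 + -0.7100i → escape time 7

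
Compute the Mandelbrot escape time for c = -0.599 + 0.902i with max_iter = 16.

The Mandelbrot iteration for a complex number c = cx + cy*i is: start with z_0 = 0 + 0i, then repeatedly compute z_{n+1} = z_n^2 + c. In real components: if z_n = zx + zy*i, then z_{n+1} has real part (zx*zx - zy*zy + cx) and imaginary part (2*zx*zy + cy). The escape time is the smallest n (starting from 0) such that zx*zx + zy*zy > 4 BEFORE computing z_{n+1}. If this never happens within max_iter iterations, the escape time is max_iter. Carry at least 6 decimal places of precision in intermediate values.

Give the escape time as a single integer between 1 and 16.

Answer: 4

Derivation:
z_0 = 0 + 0i, c = -0.5990 + 0.9020i
Iter 1: z = -0.5990 + 0.9020i, |z|^2 = 1.1724
Iter 2: z = -1.0538 + -0.1786i, |z|^2 = 1.1424
Iter 3: z = 0.4796 + 1.2784i, |z|^2 = 1.8644
Iter 4: z = -2.0033 + 2.1283i, |z|^2 = 8.5428
Escaped at iteration 4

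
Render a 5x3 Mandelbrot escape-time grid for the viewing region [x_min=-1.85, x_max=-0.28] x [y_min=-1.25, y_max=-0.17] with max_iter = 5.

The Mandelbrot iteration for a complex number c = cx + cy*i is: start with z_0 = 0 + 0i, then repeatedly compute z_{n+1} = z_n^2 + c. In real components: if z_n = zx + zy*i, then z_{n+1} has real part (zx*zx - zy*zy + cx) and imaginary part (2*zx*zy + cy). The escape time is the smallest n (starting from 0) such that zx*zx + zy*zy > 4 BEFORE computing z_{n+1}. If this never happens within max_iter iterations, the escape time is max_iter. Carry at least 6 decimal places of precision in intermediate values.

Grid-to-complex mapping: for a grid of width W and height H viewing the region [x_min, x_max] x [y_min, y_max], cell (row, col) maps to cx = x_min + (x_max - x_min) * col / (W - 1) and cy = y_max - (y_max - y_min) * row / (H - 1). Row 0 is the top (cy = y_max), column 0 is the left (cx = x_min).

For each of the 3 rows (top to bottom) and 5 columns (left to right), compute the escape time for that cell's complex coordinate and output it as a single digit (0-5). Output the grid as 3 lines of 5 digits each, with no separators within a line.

Answer: 45555
23355
12233

Derivation:
(row=0, col=0): c = -1.8500 + -0.1700i → escape time 4
(row=0, col=1): c = -1.4575 + -0.1700i → escape time 5
(row=0, col=2): c = -1.0650 + -0.1700i → escape time 5
(row=0, col=3): c = -0.6725 + -0.1700i → escape time 5
(row=0, col=4): c = -0.2800 + -0.1700i → escape time 5
(row=1, col=0): c = -1.8500 + -0.7100i → escape time 2
(row=1, col=1): c = -1.4575 + -0.7100i → escape time 3
(row=1, col=2): c = -1.0650 + -0.7100i → escape time 3
(row=1, col=3): c = -0.6725 + -0.7100i → escape time 5
(row=1, col=4): c = -0.2800 + -0.7100i → escape time 5
(row=2, col=0): c = -1.8500 + -1.2500i → escape time 1
(row=2, col=1): c = -1.4575 + -1.2500i → escape time 2
(row=2, col=2): c = -1.0650 + -1.2500i → escape time 2
(row=2, col=3): c = -0.6725 + -1.2500i → escape time 3
(row=2, col=4): c = -0.2800 + -1.2500i → escape time 3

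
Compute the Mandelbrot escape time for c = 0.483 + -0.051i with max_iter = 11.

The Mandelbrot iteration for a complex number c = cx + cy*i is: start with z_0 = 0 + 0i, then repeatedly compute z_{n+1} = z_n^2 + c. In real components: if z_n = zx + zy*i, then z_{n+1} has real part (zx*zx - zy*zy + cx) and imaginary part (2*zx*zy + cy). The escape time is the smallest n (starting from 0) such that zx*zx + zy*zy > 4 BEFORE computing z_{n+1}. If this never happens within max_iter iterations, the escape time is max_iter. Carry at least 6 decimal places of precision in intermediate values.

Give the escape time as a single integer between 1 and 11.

z_0 = 0 + 0i, c = 0.4830 + -0.0510i
Iter 1: z = 0.4830 + -0.0510i, |z|^2 = 0.2359
Iter 2: z = 0.7137 + -0.1003i, |z|^2 = 0.5194
Iter 3: z = 0.9823 + -0.1941i, |z|^2 = 1.0026
Iter 4: z = 1.4102 + -0.4324i, |z|^2 = 2.1757
Iter 5: z = 2.2848 + -1.2705i, |z|^2 = 6.8344
Escaped at iteration 5

Answer: 5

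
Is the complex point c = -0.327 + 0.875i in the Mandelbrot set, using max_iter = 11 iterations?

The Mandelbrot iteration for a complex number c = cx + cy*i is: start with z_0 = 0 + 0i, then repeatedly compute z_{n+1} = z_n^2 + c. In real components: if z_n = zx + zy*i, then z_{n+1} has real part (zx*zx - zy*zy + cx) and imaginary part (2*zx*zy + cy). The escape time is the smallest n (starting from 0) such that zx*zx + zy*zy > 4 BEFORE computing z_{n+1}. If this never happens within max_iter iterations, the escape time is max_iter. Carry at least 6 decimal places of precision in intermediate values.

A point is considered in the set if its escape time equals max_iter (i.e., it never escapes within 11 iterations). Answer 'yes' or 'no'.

Answer: no

Derivation:
z_0 = 0 + 0i, c = -0.3270 + 0.8750i
Iter 1: z = -0.3270 + 0.8750i, |z|^2 = 0.8726
Iter 2: z = -0.9857 + 0.3027i, |z|^2 = 1.0633
Iter 3: z = 0.5529 + 0.2782i, |z|^2 = 0.3831
Iter 4: z = -0.0986 + 1.1826i, |z|^2 = 1.4083
Iter 5: z = -1.7158 + 0.6417i, |z|^2 = 3.3559
Iter 6: z = 2.2053 + -1.3272i, |z|^2 = 6.6248
Escaped at iteration 6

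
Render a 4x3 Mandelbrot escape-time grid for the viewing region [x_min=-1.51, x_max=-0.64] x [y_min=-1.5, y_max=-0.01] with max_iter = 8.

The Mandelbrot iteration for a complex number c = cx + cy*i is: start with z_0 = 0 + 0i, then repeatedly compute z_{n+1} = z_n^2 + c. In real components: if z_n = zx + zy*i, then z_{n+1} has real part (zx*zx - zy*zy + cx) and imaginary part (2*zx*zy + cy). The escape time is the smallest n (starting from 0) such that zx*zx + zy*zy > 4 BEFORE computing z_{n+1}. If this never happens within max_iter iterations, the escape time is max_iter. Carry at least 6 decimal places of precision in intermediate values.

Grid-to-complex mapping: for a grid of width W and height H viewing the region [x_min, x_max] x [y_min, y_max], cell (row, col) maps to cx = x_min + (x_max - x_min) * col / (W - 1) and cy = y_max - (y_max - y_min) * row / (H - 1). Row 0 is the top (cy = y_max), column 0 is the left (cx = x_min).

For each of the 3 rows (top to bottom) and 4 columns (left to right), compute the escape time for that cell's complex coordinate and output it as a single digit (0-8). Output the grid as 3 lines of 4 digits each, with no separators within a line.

(row=0, col=0): c = -1.5100 + -0.0100i → escape time 8
(row=0, col=1): c = -1.2200 + -0.0100i → escape time 8
(row=0, col=2): c = -0.9300 + -0.0100i → escape time 8
(row=0, col=3): c = -0.6400 + -0.0100i → escape time 8
(row=1, col=0): c = -1.5100 + -0.7550i → escape time 3
(row=1, col=1): c = -1.2200 + -0.7550i → escape time 3
(row=1, col=2): c = -0.9300 + -0.7550i → escape time 4
(row=1, col=3): c = -0.6400 + -0.7550i → escape time 5
(row=2, col=0): c = -1.5100 + -1.5000i → escape time 1
(row=2, col=1): c = -1.2200 + -1.5000i → escape time 2
(row=2, col=2): c = -0.9300 + -1.5000i → escape time 2
(row=2, col=3): c = -0.6400 + -1.5000i → escape time 2

Answer: 8888
3345
1222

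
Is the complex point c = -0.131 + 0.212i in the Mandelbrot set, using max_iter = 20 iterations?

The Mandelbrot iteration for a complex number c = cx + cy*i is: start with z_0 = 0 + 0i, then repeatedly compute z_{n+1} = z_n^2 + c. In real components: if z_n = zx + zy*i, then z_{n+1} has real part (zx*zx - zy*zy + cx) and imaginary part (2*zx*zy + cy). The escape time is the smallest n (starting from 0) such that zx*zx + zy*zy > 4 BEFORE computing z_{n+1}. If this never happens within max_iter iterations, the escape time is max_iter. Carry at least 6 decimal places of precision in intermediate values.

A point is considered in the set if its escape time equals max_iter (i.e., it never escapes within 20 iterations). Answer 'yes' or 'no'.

Answer: yes

Derivation:
z_0 = 0 + 0i, c = -0.1310 + 0.2120i
Iter 1: z = -0.1310 + 0.2120i, |z|^2 = 0.0621
Iter 2: z = -0.1588 + 0.1565i, |z|^2 = 0.0497
Iter 3: z = -0.1303 + 0.1623i, |z|^2 = 0.0433
Iter 4: z = -0.1404 + 0.1697i, |z|^2 = 0.0485
Iter 5: z = -0.1401 + 0.1644i, |z|^2 = 0.0466
Iter 6: z = -0.1384 + 0.1659i, |z|^2 = 0.0467
Iter 7: z = -0.1394 + 0.1661i, |z|^2 = 0.0470
Iter 8: z = -0.1392 + 0.1657i, |z|^2 = 0.0468
Iter 9: z = -0.1391 + 0.1659i, |z|^2 = 0.0469
Iter 10: z = -0.1392 + 0.1659i, |z|^2 = 0.0469
Iter 11: z = -0.1391 + 0.1658i, |z|^2 = 0.0469
Iter 12: z = -0.1391 + 0.1659i, |z|^2 = 0.0469
Iter 13: z = -0.1391 + 0.1658i, |z|^2 = 0.0469
Iter 14: z = -0.1391 + 0.1658i, |z|^2 = 0.0469
Iter 15: z = -0.1391 + 0.1658i, |z|^2 = 0.0469
Iter 16: z = -0.1391 + 0.1658i, |z|^2 = 0.0469
Iter 17: z = -0.1391 + 0.1658i, |z|^2 = 0.0469
Iter 18: z = -0.1391 + 0.1658i, |z|^2 = 0.0469
Iter 19: z = -0.1391 + 0.1658i, |z|^2 = 0.0469
Did not escape in 20 iterations → in set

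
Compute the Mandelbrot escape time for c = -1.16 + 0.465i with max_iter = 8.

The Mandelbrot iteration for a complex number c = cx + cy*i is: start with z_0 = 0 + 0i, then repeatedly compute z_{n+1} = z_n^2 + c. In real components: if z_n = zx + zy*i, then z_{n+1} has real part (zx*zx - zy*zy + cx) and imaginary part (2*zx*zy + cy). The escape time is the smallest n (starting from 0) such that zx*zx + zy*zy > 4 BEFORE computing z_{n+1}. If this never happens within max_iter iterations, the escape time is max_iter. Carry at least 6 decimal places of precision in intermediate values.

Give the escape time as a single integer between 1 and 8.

Answer: 5

Derivation:
z_0 = 0 + 0i, c = -1.1600 + 0.4650i
Iter 1: z = -1.1600 + 0.4650i, |z|^2 = 1.5618
Iter 2: z = -0.0306 + -0.6138i, |z|^2 = 0.3777
Iter 3: z = -1.5358 + 0.5026i, |z|^2 = 2.6113
Iter 4: z = 0.9461 + -1.0788i, |z|^2 = 2.0589
Iter 5: z = -1.4286 + -1.5763i, |z|^2 = 4.5258
Escaped at iteration 5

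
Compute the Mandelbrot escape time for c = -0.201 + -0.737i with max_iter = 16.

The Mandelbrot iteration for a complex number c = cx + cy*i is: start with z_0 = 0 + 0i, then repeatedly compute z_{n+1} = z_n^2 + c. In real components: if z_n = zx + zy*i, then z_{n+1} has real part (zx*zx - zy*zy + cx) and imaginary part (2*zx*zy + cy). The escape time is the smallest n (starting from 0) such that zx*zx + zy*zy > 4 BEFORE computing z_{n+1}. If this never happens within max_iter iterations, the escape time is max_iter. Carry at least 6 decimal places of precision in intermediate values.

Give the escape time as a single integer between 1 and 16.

Answer: 16

Derivation:
z_0 = 0 + 0i, c = -0.2010 + -0.7370i
Iter 1: z = -0.2010 + -0.7370i, |z|^2 = 0.5836
Iter 2: z = -0.7038 + -0.4407i, |z|^2 = 0.6895
Iter 3: z = 0.1000 + -0.1167i, |z|^2 = 0.0236
Iter 4: z = -0.2046 + -0.7603i, |z|^2 = 0.6200
Iter 5: z = -0.7373 + -0.4259i, |z|^2 = 0.7249
Iter 6: z = 0.1612 + -0.1090i, |z|^2 = 0.0379
Iter 7: z = -0.1869 + -0.7722i, |z|^2 = 0.6312
Iter 8: z = -0.7623 + -0.4484i, |z|^2 = 0.7821
Iter 9: z = 0.1791 + -0.0534i, |z|^2 = 0.0349
Iter 10: z = -0.1718 + -0.7561i, |z|^2 = 0.6013
Iter 11: z = -0.7432 + -0.4772i, |z|^2 = 0.7801
Iter 12: z = 0.1237 + -0.0277i, |z|^2 = 0.0161
Iter 13: z = -0.1865 + -0.7438i, |z|^2 = 0.5881
Iter 14: z = -0.7195 + -0.4596i, |z|^2 = 0.7289
Iter 15: z = 0.1055 + -0.0756i, |z|^2 = 0.0168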